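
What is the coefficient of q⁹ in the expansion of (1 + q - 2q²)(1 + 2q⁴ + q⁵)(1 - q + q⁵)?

2

(1 + q - 2q²) has coefficients 1,1,-2 for degrees 0…2.
(1 + 2q⁴ + q⁵) has coefficients 1,0,0,0,2,1,0,0,0,0 for degrees 0…9.
Finally multiplying by (1 - q + q⁵), the product of all factors after the first has coefficients 1,-1,0,0,2,0,-1,0,0,2 for degrees 0…9.
[q⁹] = 1·2 + 1·0 − 2·0 = 2.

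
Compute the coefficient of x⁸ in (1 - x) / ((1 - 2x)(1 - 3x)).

Partial fractions give a closed form: a_n = (-1)·2^n + (2)·3^n.
At n = 8: a_8 = 12866.

12866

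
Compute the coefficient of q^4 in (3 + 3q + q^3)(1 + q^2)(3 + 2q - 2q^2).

(3 + 3q + q^3) has coefficients 3,3,0,1 for degrees 0…3.
(1 + q^2) has coefficients 1,0,1,0,0 for degrees 0…4.
Finally multiplying by (3 + 2q - 2q^2), the product of all factors after the first has coefficients 3,2,1,2,-2 for degrees 0…4.
[q^4] = 3·(-2) + 3·2 + 1·2 = 2.

2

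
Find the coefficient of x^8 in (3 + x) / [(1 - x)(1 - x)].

35

The denominator gives the recurrence a_n = 2a_(n−1) − a_(n−2) for n ≥ 2; the numerator fixes a_0 = 3, a_1 = 7.
Iterating: 3, 7, 11, 15, 19, 23, 27, 31, 35, so a_8 = 35.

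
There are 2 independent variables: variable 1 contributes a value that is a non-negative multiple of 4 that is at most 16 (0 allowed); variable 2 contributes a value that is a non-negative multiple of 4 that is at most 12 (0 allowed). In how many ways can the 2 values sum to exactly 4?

2

The generating function for the choices is (1 + y⁴ + y⁸ + y¹² + y¹⁶)·(1 + y⁴ + y⁸ + y¹²); the count is [y⁴].
(1 + y⁴ + y⁸ + y¹² + y¹⁶) has coefficients 1,0,0,0,1 for degrees 0…4.
(1 + y⁴ + y⁸ + y¹²) has coefficients 1,0,0,0,1 for degrees 0…4.
[y⁴] = 1·1 + 1·1 = 2.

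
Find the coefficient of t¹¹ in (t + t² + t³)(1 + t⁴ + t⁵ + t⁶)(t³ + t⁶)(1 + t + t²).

9

(t + t² + t³) has coefficients 0,1,1,1 for degrees 0…3.
(1 + t⁴ + t⁵ + t⁶) has coefficients 1,0,0,0,1,1,1,0,0,0,0,0 for degrees 0…11.
Multiplying by (t³ + t⁶) gives running coefficients 0,0,0,1,0,0,1,1,1,1,1,1 for degrees 0…11.
Finally multiplying by (1 + t + t²), the product of all factors after the first has coefficients 0,0,0,1,1,1,1,2,3,3,3,3 for degrees 0…11.
[t¹¹] = 1·3 + 1·3 + 1·3 = 9.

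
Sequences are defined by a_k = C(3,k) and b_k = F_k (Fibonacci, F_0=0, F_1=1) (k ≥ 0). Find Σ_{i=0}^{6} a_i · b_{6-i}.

34

This is [x^6] in the product of the two ordinary generating functions.
Σ = 1·8 + 3·5 + 3·3 + 1·2 + 0·1 + 0·1 + 0·0 = 34.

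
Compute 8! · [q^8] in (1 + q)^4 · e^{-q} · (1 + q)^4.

The EGF product rule gives c_8 = Σ_{k_1+k_2+k_3=8} C(8; k_1,k_2,k_3) · ∏ g_i(k_i), where (1+q)^4 gives the falling factorial (4)_k; e^{-q} gives (-1)^k; (1+q)^4 gives the falling factorial (4)_k.
g_1(k) for k = 0…8: 1, 4, 12, 24, 24, 0, 0, 0, 0.
g_2(k) for k = 0…8: 1, -1, 1, -1, 1, -1, 1, -1, 1.
g_3(k) for k = 0…8: 1, 4, 12, 24, 24, 0, 0, 0, 0.
First combine the last two factors: h(k) = Σ_j C(k,j)·g_2(j)·g_3(k−j) for k = 0…8: 1, 3, 5, -1, -15, 19, 37, -225, 641.
c_8 = Σ_k C(8,k)·g_1(k)·h(8−k) = 1·1·641 + 8·4·(-225) + 28·12·37 + 56·24·19 + 70·24·(-15) = 641 − 7200 + 12432 + 25536 − 25200 = 6209.

6209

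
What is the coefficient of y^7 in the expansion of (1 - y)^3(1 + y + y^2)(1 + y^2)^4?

(1 - y)^3 has coefficients 1,-3,3,-1 for degrees 0…3.
(1 + y + y^2) has coefficients 1,1,1,0,0,0,0,0 for degrees 0…7.
Finally multiplying by (1 + y^2)^4, the product of all factors after the first has coefficients 1,1,5,4,10,6,10,4 for degrees 0…7.
[y^7] = 1·4 − 3·10 + 3·6 − 1·10 = -18.

-18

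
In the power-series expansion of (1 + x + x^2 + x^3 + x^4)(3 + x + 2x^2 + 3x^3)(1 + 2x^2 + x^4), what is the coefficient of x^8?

19

(1 + x + x^2 + x^3 + x^4) has coefficients 1,1,1,1,1 for degrees 0…4.
(3 + x + 2x^2 + 3x^3) has coefficients 3,1,2,3,0,0,0,0,0 for degrees 0…8.
Finally multiplying by (1 + 2x^2 + x^4), the product of all factors after the first has coefficients 3,1,8,5,7,7,2,3,0 for degrees 0…8.
[x^8] = 1·0 + 1·3 + 1·2 + 1·7 + 1·7 = 19.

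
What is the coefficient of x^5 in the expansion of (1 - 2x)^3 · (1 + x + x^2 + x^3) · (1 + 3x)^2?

(1 - 2x)^3 has coefficients 1,-6,12,-8 for degrees 0…3.
(1 + x + x^2 + x^3) has coefficients 1,1,1,1,0,0 for degrees 0…5.
Finally multiplying by (1 + 3x)^2, the product of all factors after the first has coefficients 1,7,16,16,15,9 for degrees 0…5.
[x^5] = 1·9 − 6·15 + 12·16 − 8·16 = -17.

-17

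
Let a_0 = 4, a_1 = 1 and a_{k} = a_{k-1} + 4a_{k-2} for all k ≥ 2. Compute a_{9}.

The ordinary generating function has denominator 1 - y - 4y^2.
Iterating the recurrence: a_0,…,a_{9} = 4, 1, 17, 21, 89, 173, 529, 1221, 3337, 8221.

8221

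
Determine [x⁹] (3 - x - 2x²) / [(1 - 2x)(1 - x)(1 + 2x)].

512

Partial fractions give a closed form: a_n = (2)·2^n + (1)·(-2)^n.
At n = 9: a_9 = 512.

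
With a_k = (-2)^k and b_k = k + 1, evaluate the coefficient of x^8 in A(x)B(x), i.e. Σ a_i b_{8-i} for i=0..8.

117

This is [x^8] in the product of the two ordinary generating functions.
Σ = 1·9 − 2·8 + 4·7 − 8·6 + 16·5 − 32·4 + 64·3 − 128·2 + 256·1 = 117.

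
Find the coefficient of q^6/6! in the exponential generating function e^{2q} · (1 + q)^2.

928

The EGF product rule gives c_6 = Σ_{k_1+k_2=6} C(6; k_1,k_2) · ∏ g_i(k_i), where e^{2q} gives (2)^k; (1+q)^2 gives the falling factorial (2)_k.
g_1(k) for k = 0…6: 1, 2, 4, 8, 16, 32, 64.
g_2(k) for k = 0…6: 1, 2, 2, 0, 0, 0, 0.
c_6 = Σ_k C(6,k)·g_1(k)·g_2(6−k) = 15·16·2 + 6·32·2 + 1·64·1 = 480 + 384 + 64 = 928.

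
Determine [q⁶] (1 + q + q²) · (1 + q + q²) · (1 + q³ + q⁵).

4

(1 + q + q²) has coefficients 1,1,1 for degrees 0…2.
(1 + q + q²) has coefficients 1,1,1,0,0,0,0 for degrees 0…6.
Finally multiplying by (1 + q³ + q⁵), the product of all factors after the first has coefficients 1,1,1,1,1,2,1 for degrees 0…6.
[q⁶] = 1·1 + 1·2 + 1·1 = 4.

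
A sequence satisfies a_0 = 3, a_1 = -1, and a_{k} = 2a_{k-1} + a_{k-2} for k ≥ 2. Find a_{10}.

577

The ordinary generating function has denominator 1 - 2y - y^2.
Iterating the recurrence: a_0,…,a_{10} = 3, -1, 1, 1, 3, 7, 17, 41, 99, 239, 577.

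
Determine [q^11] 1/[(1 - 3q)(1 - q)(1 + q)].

The denominator gives the recurrence a_n = 3a_(n−1) + a_(n−2) − 3a_(n−3) for n ≥ 3; the numerator fixes a_0 = 1, a_1 = 3, a_2 = 10.
Iterating: 1, 3, 10, 30, 91, 273, 820, 2460, 7381, 22143, 66430, 199290, so a_11 = 199290.

199290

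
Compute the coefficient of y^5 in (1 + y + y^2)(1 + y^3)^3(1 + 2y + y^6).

9

(1 + y + y^2) has coefficients 1,1,1 for degrees 0…2.
(1 + y^3)^3 has coefficients 1,0,0,3,0,0 for degrees 0…5.
Finally multiplying by (1 + 2y + y^6), the product of all factors after the first has coefficients 1,2,0,3,6,0 for degrees 0…5.
[y^5] = 1·0 + 1·6 + 1·3 = 9.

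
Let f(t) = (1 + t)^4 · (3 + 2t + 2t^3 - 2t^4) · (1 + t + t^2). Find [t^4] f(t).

(1 + t)^4 has coefficients 1,4,6,4,1 for degrees 0…4.
(3 + 2t + 2t^3 - 2t^4) has coefficients 3,2,0,2,-2 for degrees 0…4.
Finally multiplying by (1 + t + t^2), the product of all factors after the first has coefficients 3,5,5,4,0 for degrees 0…4.
[t^4] = 1·0 + 4·4 + 6·5 + 4·5 + 1·3 = 69.

69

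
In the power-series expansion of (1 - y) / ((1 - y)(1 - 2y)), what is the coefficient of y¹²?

Partial fractions give a closed form: a_n = (1)·2^n.
At n = 12: a_12 = 4096.

4096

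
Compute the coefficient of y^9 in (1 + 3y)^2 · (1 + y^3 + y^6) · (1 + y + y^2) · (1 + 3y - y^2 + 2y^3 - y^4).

63

(1 + 3y)^2 has coefficients 1,6,9 for degrees 0…2.
(1 + y^3 + y^6) has coefficients 1,0,0,1,0,0,1,0,0,0 for degrees 0…9.
Multiplying by (1 + y + y^2) gives running coefficients 1,1,1,1,1,1,1,1,1,0 for degrees 0…9.
Finally multiplying by (1 + 3y - y^2 + 2y^3 - y^4), the product of all factors after the first has coefficients 1,4,3,5,4,4,4,4,4,3 for degrees 0…9.
[y^9] = 1·3 + 6·4 + 9·4 = 63.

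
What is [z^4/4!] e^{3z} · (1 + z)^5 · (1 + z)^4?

14013

The EGF product rule gives c_4 = Σ_{k_1+k_2+k_3=4} C(4; k_1,k_2,k_3) · ∏ g_i(k_i), where e^{3z} gives (3)^k; (1+z)^5 gives the falling factorial (5)_k; (1+z)^4 gives the falling factorial (4)_k.
g_1(k) for k = 0…4: 1, 3, 9, 27, 81.
g_2(k) for k = 0…4: 1, 5, 20, 60, 120.
g_3(k) for k = 0…4: 1, 4, 12, 24, 24.
First combine the last two factors: h(k) = Σ_j C(k,j)·g_2(j)·g_3(k−j) for k = 0…4: 1, 9, 72, 504, 3024.
c_4 = Σ_k C(4,k)·g_1(k)·h(4−k) = 1·1·3024 + 4·3·504 + 6·9·72 + 4·27·9 + 1·81·1 = 3024 + 6048 + 3888 + 972 + 81 = 14013.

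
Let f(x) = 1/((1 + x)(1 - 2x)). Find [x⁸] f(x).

171

Partial fractions give a closed form: a_n = (1/3)·(-1)^n + (2/3)·2^n.
At n = 8: a_8 = 171.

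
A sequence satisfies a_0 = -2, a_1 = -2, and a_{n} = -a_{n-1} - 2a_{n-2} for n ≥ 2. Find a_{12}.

The ordinary generating function has denominator 1 + t + 2t^2.
Iterating the recurrence: a_0,…,a_{12} = -2, -2, 6, -2, -10, 14, 6, -34, 22, 46, -90, -2, 182.

182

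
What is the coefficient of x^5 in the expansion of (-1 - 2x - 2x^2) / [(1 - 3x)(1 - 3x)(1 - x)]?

The denominator gives the recurrence a_n = 7a_(n−1) − 15a_(n−2) + 9a_(n−3) for n ≥ 3; the numerator fixes a_0 = -1, a_1 = -9, a_2 = -50.
Iterating: -1, -9, -50, -224, -899, -3383, so a_5 = -3383.

-3383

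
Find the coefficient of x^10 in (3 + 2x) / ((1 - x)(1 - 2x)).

The denominator gives the recurrence a_n = 3a_(n−1) − 2a_(n−2) for n ≥ 3; the numerator fixes a_0 = 3, a_1 = 11, a_2 = 27.
Iterating: 3, 11, 27, 59, 123, 251, 507, 1019, 2043, 4091, 8187, so a_10 = 8187.

8187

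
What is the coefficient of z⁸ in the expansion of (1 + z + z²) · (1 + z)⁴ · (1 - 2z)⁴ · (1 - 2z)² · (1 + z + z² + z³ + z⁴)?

(1 + z + z²) has coefficients 1,1,1 for degrees 0…2.
(1 + z)⁴ has coefficients 1,4,6,4,1,0,0,0,0 for degrees 0…8.
Multiplying by (1 - 2z)⁴ gives running coefficients 1,-4,-2,20,1,-40,-8,32,16 for degrees 0…8.
Multiplying by (1 - 2z)² gives running coefficients 1,-8,18,12,-87,36,156,-96,-144 for degrees 0…8.
Finally multiplying by (1 + z + z² + z³ + z⁴), the product of all factors after the first has coefficients 1,-7,11,23,-64,-29,135,21,-135 for degrees 0…8.
[z⁸] = 1·(-135) + 1·21 + 1·135 = 21.

21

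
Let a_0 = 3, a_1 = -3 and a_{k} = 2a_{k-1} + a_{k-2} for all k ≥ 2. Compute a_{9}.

-1731

The ordinary generating function has denominator 1 - 2t - t^2.
Iterating the recurrence: a_0,…,a_{9} = 3, -3, -3, -9, -21, -51, -123, -297, -717, -1731.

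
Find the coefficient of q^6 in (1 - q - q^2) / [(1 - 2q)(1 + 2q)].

The denominator gives the recurrence a_n = 4a_(n−2) for n ≥ 3; the numerator fixes a_0 = 1, a_1 = -1, a_2 = 3.
Iterating: 1, -1, 3, -4, 12, -16, 48, so a_6 = 48.

48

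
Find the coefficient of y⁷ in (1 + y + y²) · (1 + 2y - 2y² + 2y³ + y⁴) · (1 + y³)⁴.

22

(1 + y + y²) has coefficients 1,1,1 for degrees 0…2.
(1 + 2y - 2y² + 2y³ + y⁴) has coefficients 1,2,-2,2,1,0,0,0 for degrees 0…7.
Finally multiplying by (1 + y³)⁴, the product of all factors after the first has coefficients 1,2,-2,6,9,-8,14,16 for degrees 0…7.
[y⁷] = 1·16 + 1·14 + 1·(-8) = 22.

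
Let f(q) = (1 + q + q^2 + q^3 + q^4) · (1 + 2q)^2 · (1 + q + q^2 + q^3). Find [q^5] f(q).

(1 + q + q^2 + q^3 + q^4) has coefficients 1,1,1,1,1 for degrees 0…4.
(1 + 2q)^2 has coefficients 1,4,4,0,0,0 for degrees 0…5.
Finally multiplying by (1 + q + q^2 + q^3), the product of all factors after the first has coefficients 1,5,9,9,8,4 for degrees 0…5.
[q^5] = 1·4 + 1·8 + 1·9 + 1·9 + 1·5 = 35.

35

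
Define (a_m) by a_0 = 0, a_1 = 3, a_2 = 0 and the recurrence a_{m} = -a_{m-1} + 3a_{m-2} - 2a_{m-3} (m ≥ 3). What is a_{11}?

10434

The ordinary generating function has denominator 1 + t - 3t^2 + 2t^3.
Iterating the recurrence: a_0,…,a_{11} = 0, 3, 0, 9, -15, 42, -105, 261, -660, 1653, -4155, 10434.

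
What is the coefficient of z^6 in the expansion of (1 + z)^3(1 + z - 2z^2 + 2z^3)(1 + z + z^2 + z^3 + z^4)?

11

(1 + z)^3 has coefficients 1,3,3,1 for degrees 0…3.
(1 + z - 2z^2 + 2z^3) has coefficients 1,1,-2,2,0,0,0 for degrees 0…6.
Finally multiplying by (1 + z + z^2 + z^3 + z^4), the product of all factors after the first has coefficients 1,2,0,2,2,1,0 for degrees 0…6.
[z^6] = 1·0 + 3·1 + 3·2 + 1·2 = 11.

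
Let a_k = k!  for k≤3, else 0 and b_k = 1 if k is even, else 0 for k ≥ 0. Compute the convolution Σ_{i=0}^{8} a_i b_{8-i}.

The convolution is the x^8 coefficient of A(x)B(x).
Σ = 1·1 + 1·0 + 2·1 + 6·0 + 0·1 + 0·0 + 0·1 + 0·0 + 0·1 = 3.

3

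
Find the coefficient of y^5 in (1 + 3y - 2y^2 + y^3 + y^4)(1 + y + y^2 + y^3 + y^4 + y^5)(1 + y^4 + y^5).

9

(1 + 3y - 2y^2 + y^3 + y^4) has coefficients 1,3,-2,1,1 for degrees 0…4.
(1 + y + y^2 + y^3 + y^4 + y^5) has coefficients 1,1,1,1,1,1 for degrees 0…5.
Finally multiplying by (1 + y^4 + y^5), the product of all factors after the first has coefficients 1,1,1,1,2,3 for degrees 0…5.
[y^5] = 1·3 + 3·2 − 2·1 + 1·1 + 1·1 = 9.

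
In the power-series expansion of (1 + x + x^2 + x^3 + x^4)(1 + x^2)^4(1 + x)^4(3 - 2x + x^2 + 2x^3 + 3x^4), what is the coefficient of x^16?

(1 + x + x^2 + x^3 + x^4) has coefficients 1,1,1,1,1 for degrees 0…4.
(1 + x^2)^4 has coefficients 1,0,4,0,6,0,4,0,1,0,0,0,0,0,0,0,0 for degrees 0…16.
Multiplying by (1 + x)^4 gives running coefficients 1,4,10,20,31,40,44,40,31,20,10,4,1,0,0,0,0 for degrees 0…16.
Finally multiplying by (3 - 2x + x^2 + 2x^3 + 3x^4), the product of all factors after the first has coefficients 3,10,23,46,74,110,153,194,230,246,233,194,138,82,39,14,3 for degrees 0…16.
[x^16] = 1·3 + 1·14 + 1·39 + 1·82 + 1·138 = 276.

276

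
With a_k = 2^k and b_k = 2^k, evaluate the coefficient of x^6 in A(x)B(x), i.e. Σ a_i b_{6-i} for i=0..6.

This is [x^6] in the product of the two ordinary generating functions.
Σ = 1·64 + 2·32 + 4·16 + 8·8 + 16·4 + 32·2 + 64·1 = 448.

448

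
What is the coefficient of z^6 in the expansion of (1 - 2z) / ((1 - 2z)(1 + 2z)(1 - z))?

43

The denominator gives the recurrence a_n = a_(n−1) + 4a_(n−2) − 4a_(n−3) for n ≥ 3; the numerator fixes a_0 = 1, a_1 = -1, a_2 = 3.
Iterating: 1, -1, 3, -5, 11, -21, 43, so a_6 = 43.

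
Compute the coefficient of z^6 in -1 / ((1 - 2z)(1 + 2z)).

-64

Partial fractions give a closed form: a_n = (-1/2)·2^n + (-1/2)·(-2)^n.
At n = 6: a_6 = -64.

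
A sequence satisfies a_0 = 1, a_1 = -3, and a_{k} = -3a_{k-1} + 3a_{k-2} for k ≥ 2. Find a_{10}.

507627

The ordinary generating function has denominator 1 + 3t - 3t^2.
Iterating the recurrence: a_0,…,a_{10} = 1, -3, 12, -45, 171, -648, 2457, -9315, 35316, -133893, 507627.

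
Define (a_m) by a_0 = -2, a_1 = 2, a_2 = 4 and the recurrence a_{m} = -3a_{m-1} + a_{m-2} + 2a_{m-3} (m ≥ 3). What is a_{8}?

4756

The ordinary generating function has denominator 1 + 3t - t^2 - 2t^3.
Iterating the recurrence: a_0,…,a_{8} = -2, 2, 4, -14, 50, -156, 490, -1526, 4756.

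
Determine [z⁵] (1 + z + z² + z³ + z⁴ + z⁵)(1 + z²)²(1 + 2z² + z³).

13

(1 + z + z² + z³ + z⁴ + z⁵) has coefficients 1,1,1,1,1,1 for degrees 0…5.
(1 + z²)² has coefficients 1,0,2,0,1,0 for degrees 0…5.
Finally multiplying by (1 + 2z² + z³), the product of all factors after the first has coefficients 1,0,4,1,5,2 for degrees 0…5.
[z⁵] = 1·2 + 1·5 + 1·1 + 1·4 + 1·0 + 1·1 = 13.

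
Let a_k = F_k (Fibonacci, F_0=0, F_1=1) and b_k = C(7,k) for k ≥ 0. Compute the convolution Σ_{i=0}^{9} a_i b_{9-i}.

This is [x^9] in the product of the two ordinary generating functions.
Σ = 0·0 + 1·0 + 1·1 + 2·7 + 3·21 + 5·35 + 8·35 + 13·21 + 21·7 + 34·1 = 987.

987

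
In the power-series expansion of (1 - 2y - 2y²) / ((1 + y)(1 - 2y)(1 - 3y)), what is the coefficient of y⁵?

82

Partial fractions give a closed form: a_n = (1/12)·(-1)^n + (2/3)·2^n + (1/4)·3^n.
At n = 5: a_5 = 82.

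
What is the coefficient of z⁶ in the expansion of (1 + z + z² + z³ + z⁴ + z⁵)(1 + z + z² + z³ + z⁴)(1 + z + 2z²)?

19

(1 + z + z² + z³ + z⁴ + z⁵) has coefficients 1,1,1,1,1,1 for degrees 0…5.
(1 + z + z² + z³ + z⁴) has coefficients 1,1,1,1,1,0,0 for degrees 0…6.
Finally multiplying by (1 + z + 2z²), the product of all factors after the first has coefficients 1,2,4,4,4,3,2 for degrees 0…6.
[z⁶] = 1·2 + 1·3 + 1·4 + 1·4 + 1·4 + 1·2 = 19.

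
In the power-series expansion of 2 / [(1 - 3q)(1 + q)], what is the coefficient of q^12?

The denominator gives the recurrence a_n = 2a_(n−1) + 3a_(n−2) for n ≥ 2; the numerator fixes a_0 = 2, a_1 = 4.
Iterating: 2, 4, 14, 40, 122, 364, 1094, 3280, 9842, 29524, 88574, 265720, 797162, so a_12 = 797162.

797162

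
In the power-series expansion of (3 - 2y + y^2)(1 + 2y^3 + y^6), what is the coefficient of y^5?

(3 - 2y + y^2) has coefficients 3,-2,1 for degrees 0…2.
(1 + 2y^3 + y^6) has coefficients 1,0,0,2,0,0 for degrees 0…5.
[y^5] = 3·0 − 2·0 + 1·2 = 2.

2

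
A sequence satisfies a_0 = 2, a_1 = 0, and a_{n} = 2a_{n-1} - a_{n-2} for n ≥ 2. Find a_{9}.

-16

The ordinary generating function has denominator 1 - 2y + y^2.
Iterating the recurrence: a_0,…,a_{9} = 2, 0, -2, -4, -6, -8, -10, -12, -14, -16.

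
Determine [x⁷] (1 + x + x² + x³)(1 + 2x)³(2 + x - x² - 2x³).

(1 + x + x² + x³) has coefficients 1,1,1,1 for degrees 0…3.
(1 + 2x)³ has coefficients 1,6,12,8,0,0,0,0 for degrees 0…7.
Finally multiplying by (2 + x - x² - 2x³), the product of all factors after the first has coefficients 2,13,29,20,-16,-32,-16,0 for degrees 0…7.
[x⁷] = 1·0 + 1·(-16) + 1·(-32) + 1·(-16) = -64.

-64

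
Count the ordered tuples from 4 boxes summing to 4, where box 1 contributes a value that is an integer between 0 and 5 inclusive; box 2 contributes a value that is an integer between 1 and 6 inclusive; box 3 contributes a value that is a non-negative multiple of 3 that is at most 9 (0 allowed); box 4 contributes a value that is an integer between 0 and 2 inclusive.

The generating function for the choices is (1 + x + x^2 + x^3 + x^4 + x^5)·(x + x^2 + x^3 + x^4 + x^5 + x^6)·(1 + x^3 + x^6 + x^9)·(1 + x + x^2); the count is [x^4].
(1 + x + x^2 + x^3 + x^4 + x^5) has coefficients 1,1,1,1,1 for degrees 0…4.
(x + x^2 + x^3 + x^4 + x^5 + x^6) has coefficients 0,1,1,1,1 for degrees 0…4.
Multiplying by (1 + x^3 + x^6 + x^9) gives running coefficients 0,1,1,1,2 for degrees 0…4.
Finally multiplying by (1 + x + x^2), the product of all factors after the first has coefficients 0,1,2,3,4 for degrees 0…4.
[x^4] = 1·4 + 1·3 + 1·2 + 1·1 + 1·0 = 10.

10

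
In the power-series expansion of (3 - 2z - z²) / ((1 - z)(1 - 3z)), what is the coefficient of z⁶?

2430

The denominator gives the recurrence a_n = 4a_(n−1) − 3a_(n−2) for n ≥ 3; the numerator fixes a_0 = 3, a_1 = 10, a_2 = 30.
Iterating: 3, 10, 30, 90, 270, 810, 2430, so a_6 = 2430.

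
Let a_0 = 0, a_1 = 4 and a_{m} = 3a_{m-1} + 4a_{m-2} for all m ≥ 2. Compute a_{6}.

The ordinary generating function has denominator 1 - 3t - 4t^2.
Iterating the recurrence: a_0,…,a_{6} = 0, 4, 12, 52, 204, 820, 3276.

3276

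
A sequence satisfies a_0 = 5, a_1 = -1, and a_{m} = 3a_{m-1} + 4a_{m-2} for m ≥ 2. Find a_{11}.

The ordinary generating function has denominator 1 - 3q - 4q^2.
Iterating the recurrence: a_0,…,a_{11} = 5, -1, 17, 47, 209, 815, 3281, 13103, 52433, 209711, 838865, 3355439.

3355439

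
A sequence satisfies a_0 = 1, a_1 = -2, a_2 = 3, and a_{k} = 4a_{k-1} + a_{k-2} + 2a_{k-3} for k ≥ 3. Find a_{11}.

1372628

The ordinary generating function has denominator 1 - 4q - q^2 - 2q^3.
Iterating the recurrence: a_0,…,a_{11} = 1, -2, 3, 12, 47, 206, 895, 3880, 16827, 72978, 316499, 1372628.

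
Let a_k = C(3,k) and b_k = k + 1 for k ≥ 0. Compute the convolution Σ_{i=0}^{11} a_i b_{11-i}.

Write out a_i and b_{11-i} for i = 0,…,11 and sum the products.
Σ = 1·12 + 3·11 + 3·10 + 1·9 + 0·8 + 0·7 + 0·6 + 0·5 + 0·4 + 0·3 + 0·2 + 0·1 = 84.

84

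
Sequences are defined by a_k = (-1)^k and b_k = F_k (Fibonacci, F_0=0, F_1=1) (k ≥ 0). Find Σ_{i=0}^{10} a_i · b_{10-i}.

33

Write out a_i and b_{10-i} for i = 0,…,10 and sum the products.
Σ = 1·55 − 1·34 + 1·21 − 1·13 + 1·8 − 1·5 + 1·3 − 1·2 + 1·1 − 1·1 + 1·0 = 33.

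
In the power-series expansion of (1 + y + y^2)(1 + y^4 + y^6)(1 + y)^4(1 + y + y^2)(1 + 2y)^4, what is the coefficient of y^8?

2974

(1 + y + y^2) has coefficients 1,1,1 for degrees 0…2.
(1 + y^4 + y^6) has coefficients 1,0,0,0,1,0,1,0,0 for degrees 0…8.
Multiplying by (1 + y)^4 gives running coefficients 1,4,6,4,2,4,7,8,7 for degrees 0…8.
Multiplying by (1 + y + y^2) gives running coefficients 1,5,11,14,12,10,13,19,22 for degrees 0…8.
Finally multiplying by (1 + 2y)^4, the product of all factors after the first has coefficients 1,13,75,254,564,874,1005,971,998 for degrees 0…8.
[y^8] = 1·998 + 1·971 + 1·1005 = 2974.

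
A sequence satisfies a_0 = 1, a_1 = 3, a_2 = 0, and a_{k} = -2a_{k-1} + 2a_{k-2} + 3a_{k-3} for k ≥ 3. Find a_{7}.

The ordinary generating function has denominator 1 + 2z - 2z^2 - 3z^3.
Iterating the recurrence: a_0,…,a_{7} = 1, 3, 0, 9, -9, 36, -63, 171.

171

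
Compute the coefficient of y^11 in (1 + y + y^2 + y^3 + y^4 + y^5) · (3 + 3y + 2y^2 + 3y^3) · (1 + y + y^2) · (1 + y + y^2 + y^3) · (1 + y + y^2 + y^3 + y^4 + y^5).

(1 + y + y^2 + y^3 + y^4 + y^5) has coefficients 1,1,1,1,1,1 for degrees 0…5.
(3 + 3y + 2y^2 + 3y^3) has coefficients 3,3,2,3,0,0,0,0,0,0,0,0 for degrees 0…11.
Multiplying by (1 + y + y^2) gives running coefficients 3,6,8,8,5,3,0,0,0,0,0,0 for degrees 0…11.
Multiplying by (1 + y + y^2 + y^3) gives running coefficients 3,9,17,25,27,24,16,8,3,0,0,0 for degrees 0…11.
Finally multiplying by (1 + y + y^2 + y^3 + y^4 + y^5), the product of all factors after the first has coefficients 3,12,29,54,81,105,118,117,103,78,51,27 for degrees 0…11.
[y^11] = 1·27 + 1·51 + 1·78 + 1·103 + 1·117 + 1·118 = 494.

494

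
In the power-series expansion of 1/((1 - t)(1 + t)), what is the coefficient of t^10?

Partial fractions give a closed form: a_n = (1/2)·1^n + (1/2)·(-1)^n.
At n = 10: a_10 = 1.

1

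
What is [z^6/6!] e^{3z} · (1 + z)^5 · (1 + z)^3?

629793

The EGF product rule gives c_6 = Σ_{k_1+k_2+k_3=6} C(6; k_1,k_2,k_3) · ∏ g_i(k_i), where e^{3z} gives (3)^k; (1+z)^5 gives the falling factorial (5)_k; (1+z)^3 gives the falling factorial (3)_k.
g_1(k) for k = 0…6: 1, 3, 9, 27, 81, 243, 729.
g_2(k) for k = 0…6: 1, 5, 20, 60, 120, 120, 0.
g_3(k) for k = 0…6: 1, 3, 6, 6, 0, 0, 0.
First combine the last two factors: h(k) = Σ_j C(k,j)·g_2(j)·g_3(k−j) for k = 0…6: 1, 8, 56, 336, 1680, 6720, 20160.
c_6 = Σ_k C(6,k)·g_1(k)·h(6−k) = 1·1·20160 + 6·3·6720 + 15·9·1680 + 20·27·336 + 15·81·56 + 6·243·8 + 1·729·1 = 20160 + 120960 + 226800 + 181440 + 68040 + 11664 + 729 = 629793.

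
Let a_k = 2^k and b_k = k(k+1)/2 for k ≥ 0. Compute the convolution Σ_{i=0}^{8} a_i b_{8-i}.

968

This is [x^8] in the product of the two ordinary generating functions.
Σ = 1·36 + 2·28 + 4·21 + 8·15 + 16·10 + 32·6 + 64·3 + 128·1 + 256·0 = 968.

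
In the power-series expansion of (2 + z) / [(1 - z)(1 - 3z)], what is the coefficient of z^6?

The denominator gives the recurrence a_n = 4a_(n−1) − 3a_(n−2) for n ≥ 2; the numerator fixes a_0 = 2, a_1 = 9.
Iterating: 2, 9, 30, 93, 282, 849, 2550, so a_6 = 2550.

2550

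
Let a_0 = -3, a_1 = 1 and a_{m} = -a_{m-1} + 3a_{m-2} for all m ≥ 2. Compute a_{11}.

13114

The ordinary generating function has denominator 1 + y - 3y^2.
Iterating the recurrence: a_0,…,a_{11} = -3, 1, -10, 13, -43, 82, -211, 457, -1090, 2461, -5731, 13114.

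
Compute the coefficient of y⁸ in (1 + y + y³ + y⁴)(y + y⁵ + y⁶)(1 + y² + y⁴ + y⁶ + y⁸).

5

(1 + y + y³ + y⁴) has coefficients 1,1,0,1,1 for degrees 0…4.
(y + y⁵ + y⁶) has coefficients 0,1,0,0,0,1,1,0,0 for degrees 0…8.
Finally multiplying by (1 + y² + y⁴ + y⁶ + y⁸), the product of all factors after the first has coefficients 0,1,0,1,0,2,1,2,1 for degrees 0…8.
[y⁸] = 1·1 + 1·2 + 1·2 + 1·0 = 5.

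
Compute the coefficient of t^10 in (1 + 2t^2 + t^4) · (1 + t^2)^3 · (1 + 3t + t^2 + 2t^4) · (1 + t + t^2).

(1 + 2t^2 + t^4) has coefficients 1,0,2,0,1 for degrees 0…4.
(1 + t^2)^3 has coefficients 1,0,3,0,3,0,1,0,0,0,0 for degrees 0…10.
Multiplying by (1 + 3t + t^2 + 2t^4) gives running coefficients 1,3,4,9,8,9,10,3,7,0,2 for degrees 0…10.
Finally multiplying by (1 + t + t^2), the product of all factors after the first has coefficients 1,4,8,16,21,26,27,22,20,10,9 for degrees 0…10.
[t^10] = 1·9 + 2·20 + 1·27 = 76.

76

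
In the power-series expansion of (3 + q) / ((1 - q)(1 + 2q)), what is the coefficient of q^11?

Partial fractions give a closed form: a_n = (4/3)·1^n + (5/3)·(-2)^n.
At n = 11: a_11 = -3412.

-3412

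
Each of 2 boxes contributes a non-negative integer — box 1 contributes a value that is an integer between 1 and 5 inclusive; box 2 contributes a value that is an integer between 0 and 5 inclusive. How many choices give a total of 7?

The generating function for the choices is (t + t^2 + t^3 + t^4 + t^5)·(1 + t + t^2 + t^3 + t^4 + t^5); the count is [t^7].
(t + t^2 + t^3 + t^4 + t^5) has coefficients 0,1,1,1,1,1 for degrees 0…5.
(1 + t + t^2 + t^3 + t^4 + t^5) has coefficients 1,1,1,1,1,1,0,0 for degrees 0…7.
[t^7] = 1·0 + 1·1 + 1·1 + 1·1 + 1·1 = 4.

4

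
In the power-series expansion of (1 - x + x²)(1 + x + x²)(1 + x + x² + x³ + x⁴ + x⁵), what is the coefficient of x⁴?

3

(1 - x + x²) has coefficients 1,-1,1 for degrees 0…2.
(1 + x + x²) has coefficients 1,1,1,0,0 for degrees 0…4.
Finally multiplying by (1 + x + x² + x³ + x⁴ + x⁵), the product of all factors after the first has coefficients 1,2,3,3,3 for degrees 0…4.
[x⁴] = 1·3 − 1·3 + 1·3 = 3.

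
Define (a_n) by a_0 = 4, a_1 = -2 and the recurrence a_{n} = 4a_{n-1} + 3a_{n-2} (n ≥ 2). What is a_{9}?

111070

The ordinary generating function has denominator 1 - 4t - 3t^2.
Iterating the recurrence: a_0,…,a_{9} = 4, -2, 4, 10, 52, 238, 1108, 5146, 23908, 111070.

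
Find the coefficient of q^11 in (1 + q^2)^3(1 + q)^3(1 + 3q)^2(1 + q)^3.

456

(1 + q^2)^3 has coefficients 1,0,3,0,3,0,1 for degrees 0…6.
(1 + q)^3 has coefficients 1,3,3,1,0,0,0,0,0,0,0,0 for degrees 0…11.
Multiplying by (1 + 3q)^2 gives running coefficients 1,9,30,46,33,9,0,0,0,0,0,0 for degrees 0…11.
Finally multiplying by (1 + q)^3, the product of all factors after the first has coefficients 1,12,60,164,270,276,172,60,9,0,0,0 for degrees 0…11.
[q^11] = 1·0 + 3·0 + 3·60 + 1·276 = 456.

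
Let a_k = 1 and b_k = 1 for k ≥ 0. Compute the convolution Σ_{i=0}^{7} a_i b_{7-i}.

Write out a_i and b_{7-i} for i = 0,…,7 and sum the products.
Σ = 1·1 + 1·1 + 1·1 + 1·1 + 1·1 + 1·1 + 1·1 + 1·1 = 8.

8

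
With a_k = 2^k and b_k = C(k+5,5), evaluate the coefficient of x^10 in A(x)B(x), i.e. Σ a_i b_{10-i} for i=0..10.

58651

This is [x^10] in the product of the two ordinary generating functions.
Σ = 1·3003 + 2·2002 + 4·1287 + 8·792 + 16·462 + 32·252 + 64·126 + 128·56 + 256·21 + 512·6 + 1024·1 = 58651.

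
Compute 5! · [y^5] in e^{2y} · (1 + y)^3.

The EGF product rule gives c_5 = Σ_{k_1+k_2=5} C(5; k_1,k_2) · ∏ g_i(k_i), where e^{2y} gives (2)^k; (1+y)^3 gives the falling factorial (3)_k.
g_1(k) for k = 0…5: 1, 2, 4, 8, 16, 32.
g_2(k) for k = 0…5: 1, 3, 6, 6, 0, 0.
c_5 = Σ_k C(5,k)·g_1(k)·g_2(5−k) = 10·4·6 + 10·8·6 + 5·16·3 + 1·32·1 = 240 + 480 + 240 + 32 = 992.

992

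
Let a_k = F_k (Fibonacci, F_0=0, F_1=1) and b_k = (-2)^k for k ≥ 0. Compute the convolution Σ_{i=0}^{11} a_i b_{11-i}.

859

This is [x^11] in the product of the two ordinary generating functions.
Σ = 0·(-2048) + 1·1024 + 1·(-512) + 2·256 + 3·(-128) + 5·64 + 8·(-32) + 13·16 + 21·(-8) + 34·4 + 55·(-2) + 89·1 = 859.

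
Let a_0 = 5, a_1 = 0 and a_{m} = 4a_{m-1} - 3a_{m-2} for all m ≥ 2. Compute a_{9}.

The ordinary generating function has denominator 1 - 4x + 3x^2.
Iterating the recurrence: a_0,…,a_{9} = 5, 0, -15, -60, -195, -600, -1815, -5460, -16395, -49200.

-49200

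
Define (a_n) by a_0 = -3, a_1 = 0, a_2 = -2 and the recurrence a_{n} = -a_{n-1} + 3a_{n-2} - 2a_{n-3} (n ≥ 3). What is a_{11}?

10098

The ordinary generating function has denominator 1 + y - 3y^2 + 2y^3.
Iterating the recurrence: a_0,…,a_{11} = -3, 0, -2, 8, -14, 42, -100, 254, -638, 1600, -4022, 10098.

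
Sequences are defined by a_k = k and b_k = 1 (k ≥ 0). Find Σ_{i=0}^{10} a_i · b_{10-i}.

55

The convolution is the x^10 coefficient of A(x)B(x).
Σ = 0·1 + 1·1 + 2·1 + 3·1 + 4·1 + 5·1 + 6·1 + 7·1 + 8·1 + 9·1 + 10·1 = 55.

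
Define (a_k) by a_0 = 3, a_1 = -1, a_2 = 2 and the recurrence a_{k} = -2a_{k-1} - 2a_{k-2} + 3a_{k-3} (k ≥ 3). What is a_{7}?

-121

The ordinary generating function has denominator 1 + 2x + 2x^2 - 3x^3.
Iterating the recurrence: a_0,…,a_{7} = 3, -1, 2, 7, -21, 34, -5, -121.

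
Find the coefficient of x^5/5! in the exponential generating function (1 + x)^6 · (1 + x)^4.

The EGF product rule gives c_5 = Σ_{k_1+k_2=5} C(5; k_1,k_2) · ∏ g_i(k_i), where (1+x)^6 gives the falling factorial (6)_k; (1+x)^4 gives the falling factorial (4)_k.
g_1(k) for k = 0…5: 1, 6, 30, 120, 360, 720.
g_2(k) for k = 0…5: 1, 4, 12, 24, 24, 0.
c_5 = Σ_k C(5,k)·g_1(k)·g_2(5−k) = 5·6·24 + 10·30·24 + 10·120·12 + 5·360·4 + 1·720·1 = 720 + 7200 + 14400 + 7200 + 720 = 30240.

30240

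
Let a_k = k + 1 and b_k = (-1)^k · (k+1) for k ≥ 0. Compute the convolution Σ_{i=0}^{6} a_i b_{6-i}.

Write out a_i and b_{6-i} for i = 0,…,6 and sum the products.
Σ = 1·7 + 2·(-6) + 3·5 + 4·(-4) + 5·3 + 6·(-2) + 7·1 = 4.

4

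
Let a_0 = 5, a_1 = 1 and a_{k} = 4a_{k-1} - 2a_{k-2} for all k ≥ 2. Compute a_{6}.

-1080

The ordinary generating function has denominator 1 - 4x + 2x^2.
Iterating the recurrence: a_0,…,a_{6} = 5, 1, -6, -26, -92, -316, -1080.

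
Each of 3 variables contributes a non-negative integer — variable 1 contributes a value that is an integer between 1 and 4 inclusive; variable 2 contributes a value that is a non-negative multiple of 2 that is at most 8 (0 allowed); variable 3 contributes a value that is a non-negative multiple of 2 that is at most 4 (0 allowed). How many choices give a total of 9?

6

The generating function for the choices is (x + x^2 + x^3 + x^4)·(1 + x^2 + x^4 + x^6 + x^8)·(1 + x^2 + x^4); the count is [x^9].
(x + x^2 + x^3 + x^4) has coefficients 0,1,1,1,1 for degrees 0…4.
(1 + x^2 + x^4 + x^6 + x^8) has coefficients 1,0,1,0,1,0,1,0,1,0 for degrees 0…9.
Finally multiplying by (1 + x^2 + x^4), the product of all factors after the first has coefficients 1,0,2,0,3,0,3,0,3,0 for degrees 0…9.
[x^9] = 1·3 + 1·0 + 1·3 + 1·0 = 6.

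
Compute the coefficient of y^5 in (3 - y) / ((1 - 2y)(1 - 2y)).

496

The denominator gives the recurrence a_n = 4a_(n−1) − 4a_(n−2) for n ≥ 2; the numerator fixes a_0 = 3, a_1 = 11.
Iterating: 3, 11, 32, 84, 208, 496, so a_5 = 496.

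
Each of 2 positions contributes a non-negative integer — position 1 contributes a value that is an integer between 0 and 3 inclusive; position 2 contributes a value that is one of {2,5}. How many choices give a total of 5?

The generating function for the choices is (1 + q + q² + q³)·(q² + q⁵); the count is [q⁵].
(1 + q + q² + q³) has coefficients 1,1,1,1 for degrees 0…3.
(q² + q⁵) has coefficients 0,0,1,0,0,1 for degrees 0…5.
[q⁵] = 1·1 + 1·0 + 1·0 + 1·1 = 2.

2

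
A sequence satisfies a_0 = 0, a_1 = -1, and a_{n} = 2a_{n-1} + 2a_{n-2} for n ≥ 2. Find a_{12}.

The ordinary generating function has denominator 1 - 2t - 2t^2.
Iterating the recurrence: a_0,…,a_{12} = 0, -1, -2, -6, -16, -44, -120, -328, -896, -2448, -6688, -18272, -49920.

-49920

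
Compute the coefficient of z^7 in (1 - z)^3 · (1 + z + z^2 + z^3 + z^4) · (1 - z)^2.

(1 - z)^3 has coefficients 1,-3,3,-1 for degrees 0…3.
(1 + z + z^2 + z^3 + z^4) has coefficients 1,1,1,1,1,0,0,0 for degrees 0…7.
Finally multiplying by (1 - z)^2, the product of all factors after the first has coefficients 1,-1,0,0,0,-1,1,0 for degrees 0…7.
[z^7] = 1·0 − 3·1 + 3·(-1) − 1·0 = -6.

-6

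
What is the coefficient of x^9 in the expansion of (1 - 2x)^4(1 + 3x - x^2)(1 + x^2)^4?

(1 - 2x)^4 has coefficients 1,-8,24,-32,16 for degrees 0…4.
(1 + 3x - x^2) has coefficients 1,3,-1,0,0,0,0,0,0,0 for degrees 0…9.
Finally multiplying by (1 + x^2)^4, the product of all factors after the first has coefficients 1,3,3,12,2,18,-2,12,-3,3 for degrees 0…9.
[x^9] = 1·3 − 8·(-3) + 24·12 − 32·(-2) + 16·18 = 667.

667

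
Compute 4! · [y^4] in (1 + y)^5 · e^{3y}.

The EGF product rule gives c_4 = Σ_{k_1+k_2=4} C(4; k_1,k_2) · ∏ g_i(k_i), where (1+y)^5 gives the falling factorial (5)_k; e^{3y} gives (3)^k.
g_1(k) for k = 0…4: 1, 5, 20, 60, 120.
g_2(k) for k = 0…4: 1, 3, 9, 27, 81.
c_4 = Σ_k C(4,k)·g_1(k)·g_2(4−k) = 1·1·81 + 4·5·27 + 6·20·9 + 4·60·3 + 1·120·1 = 81 + 540 + 1080 + 720 + 120 = 2541.

2541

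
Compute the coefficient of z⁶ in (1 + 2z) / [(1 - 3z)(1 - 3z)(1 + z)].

6242

The denominator gives the recurrence a_n = 5a_(n−1) − 3a_(n−2) − 9a_(n−3) for n ≥ 3; the numerator fixes a_0 = 1, a_1 = 7, a_2 = 32.
Iterating: 1, 7, 32, 130, 491, 1777, 6242, so a_6 = 6242.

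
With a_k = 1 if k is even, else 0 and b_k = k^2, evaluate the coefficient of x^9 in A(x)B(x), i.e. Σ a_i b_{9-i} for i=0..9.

165

This is [x^9] in the product of the two ordinary generating functions.
Σ = 1·81 + 0·64 + 1·49 + 0·36 + 1·25 + 0·16 + 1·9 + 0·4 + 1·1 + 0·0 = 165.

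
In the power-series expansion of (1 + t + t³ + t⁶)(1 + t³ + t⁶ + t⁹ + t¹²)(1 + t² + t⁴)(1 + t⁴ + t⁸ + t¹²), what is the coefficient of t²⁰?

12

(1 + t + t³ + t⁶) has coefficients 1,1,0,1,0,0,1 for degrees 0…6.
(1 + t³ + t⁶ + t⁹ + t¹²) has coefficients 1,0,0,1,0,0,1,0,0,1,0,0,1,0,0,0,0,0,0,0,0 for degrees 0…20.
Multiplying by (1 + t² + t⁴) gives running coefficients 1,0,1,1,1,1,1,1,1,1,1,1,1,1,1,0,1,0,0,0,0 for degrees 0…20.
Finally multiplying by (1 + t⁴ + t⁸ + t¹²), the product of all factors after the first has coefficients 1,0,1,1,2,1,2,2,3,2,3,3,4,3,4,3,4,3,3,2,3 for degrees 0…20.
[t²⁰] = 1·3 + 1·2 + 1·3 + 1·4 = 12.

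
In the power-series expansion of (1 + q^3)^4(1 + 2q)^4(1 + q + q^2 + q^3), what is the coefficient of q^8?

486

(1 + q^3)^4 has coefficients 1,0,0,4,0,0,6,0,0 for degrees 0…8.
(1 + 2q)^4 has coefficients 1,8,24,32,16,0,0,0,0 for degrees 0…8.
Finally multiplying by (1 + q + q^2 + q^3), the product of all factors after the first has coefficients 1,9,33,65,80,72,48,16,0 for degrees 0…8.
[q^8] = 1·0 + 4·72 + 6·33 = 486.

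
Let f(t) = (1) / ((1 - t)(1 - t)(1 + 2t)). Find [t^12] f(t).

1825

The denominator gives the recurrence a_n = 3a_(n−2) − 2a_(n−3) for n ≥ 3; the numerator fixes a_0 = 1, a_1 = 0, a_2 = 3.
Iterating: 1, 0, 3, -2, 9, -12, 31, -54, 117, -224, 459, -906, 1825, so a_12 = 1825.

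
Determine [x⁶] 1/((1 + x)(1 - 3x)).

Partial fractions give a closed form: a_n = (1/4)·(-1)^n + (3/4)·3^n.
At n = 6: a_6 = 547.

547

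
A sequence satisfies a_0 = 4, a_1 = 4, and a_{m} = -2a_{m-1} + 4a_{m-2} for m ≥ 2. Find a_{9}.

-8192

The ordinary generating function has denominator 1 + 2x - 4x^2.
Iterating the recurrence: a_0,…,a_{9} = 4, 4, 8, 0, 32, -64, 256, -768, 2560, -8192.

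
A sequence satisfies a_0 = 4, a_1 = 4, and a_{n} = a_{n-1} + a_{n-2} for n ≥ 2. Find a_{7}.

The ordinary generating function has denominator 1 - t - t^2.
Iterating the recurrence: a_0,…,a_{7} = 4, 4, 8, 12, 20, 32, 52, 84.

84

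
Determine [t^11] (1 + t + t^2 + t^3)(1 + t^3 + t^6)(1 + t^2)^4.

(1 + t + t^2 + t^3) has coefficients 1,1,1,1 for degrees 0…3.
(1 + t^3 + t^6) has coefficients 1,0,0,1,0,0,1,0,0,0,0,0 for degrees 0…11.
Finally multiplying by (1 + t^2)^4, the product of all factors after the first has coefficients 1,0,4,1,6,4,5,6,5,4,6,1 for degrees 0…11.
[t^11] = 1·1 + 1·6 + 1·4 + 1·5 = 16.

16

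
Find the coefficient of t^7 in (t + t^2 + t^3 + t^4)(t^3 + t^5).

2

(t + t^2 + t^3 + t^4) has coefficients 0,1,1,1,1 for degrees 0…4.
(t^3 + t^5) has coefficients 0,0,0,1,0,1,0,0 for degrees 0…7.
[t^7] = 1·0 + 1·1 + 1·0 + 1·1 = 2.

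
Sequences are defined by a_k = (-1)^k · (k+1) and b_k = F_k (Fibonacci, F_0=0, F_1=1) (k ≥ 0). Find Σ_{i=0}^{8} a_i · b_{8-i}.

This is [x^8] in the product of the two ordinary generating functions.
Σ = 1·21 − 2·13 + 3·8 − 4·5 + 5·3 − 6·2 + 7·1 − 8·1 + 9·0 = 1.

1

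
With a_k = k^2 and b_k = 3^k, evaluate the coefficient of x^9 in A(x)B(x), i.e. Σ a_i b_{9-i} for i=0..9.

Write out a_i and b_{9-i} for i = 0,…,9 and sum the products.
Σ = 0·19683 + 1·6561 + 4·2187 + 9·729 + 16·243 + 25·81 + 36·27 + 49·9 + 64·3 + 81·1 = 29469.

29469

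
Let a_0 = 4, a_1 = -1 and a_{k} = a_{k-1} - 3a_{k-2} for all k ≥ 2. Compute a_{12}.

The ordinary generating function has denominator 1 - t + 3t^2.
Iterating the recurrence: a_0,…,a_{12} = 4, -1, -13, -10, 29, 59, -28, -205, -121, 494, 857, -625, -3196.

-3196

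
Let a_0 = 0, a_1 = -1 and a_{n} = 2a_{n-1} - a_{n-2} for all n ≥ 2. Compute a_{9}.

The ordinary generating function has denominator 1 - 2q + q^2.
Iterating the recurrence: a_0,…,a_{9} = 0, -1, -2, -3, -4, -5, -6, -7, -8, -9.

-9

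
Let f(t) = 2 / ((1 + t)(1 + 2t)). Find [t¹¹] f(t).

-8190

Partial fractions give a closed form: a_n = (-2)·(-1)^n + (4)·(-2)^n.
At n = 11: a_11 = -8190.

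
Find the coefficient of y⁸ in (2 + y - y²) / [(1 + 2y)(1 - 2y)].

The denominator gives the recurrence a_n = 4a_(n−2) for n ≥ 3; the numerator fixes a_0 = 2, a_1 = 1, a_2 = 7.
Iterating: 2, 1, 7, 4, 28, 16, 112, 64, 448, so a_8 = 448.

448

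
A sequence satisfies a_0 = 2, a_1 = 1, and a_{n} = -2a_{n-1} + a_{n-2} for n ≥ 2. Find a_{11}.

985

The ordinary generating function has denominator 1 + 2x - x^2.
Iterating the recurrence: a_0,…,a_{11} = 2, 1, 0, 1, -2, 5, -12, 29, -70, 169, -408, 985.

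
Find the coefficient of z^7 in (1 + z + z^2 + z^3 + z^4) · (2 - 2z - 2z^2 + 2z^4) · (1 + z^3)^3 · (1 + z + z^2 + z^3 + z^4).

-2

(1 + z + z^2 + z^3 + z^4) has coefficients 1,1,1,1,1 for degrees 0…4.
(2 - 2z - 2z^2 + 2z^4) has coefficients 2,-2,-2,0,2,0,0,0 for degrees 0…7.
Multiplying by (1 + z^3)^3 gives running coefficients 2,-2,-2,6,-4,-6,6,0 for degrees 0…7.
Finally multiplying by (1 + z + z^2 + z^3 + z^4), the product of all factors after the first has coefficients 2,0,-2,4,0,-8,0,2 for degrees 0…7.
[z^7] = 1·2 + 1·0 + 1·(-8) + 1·0 + 1·4 = -2.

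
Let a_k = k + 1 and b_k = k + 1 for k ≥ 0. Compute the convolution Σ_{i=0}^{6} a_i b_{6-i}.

This is [x^6] in the product of the two ordinary generating functions.
Σ = 1·7 + 2·6 + 3·5 + 4·4 + 5·3 + 6·2 + 7·1 = 84.

84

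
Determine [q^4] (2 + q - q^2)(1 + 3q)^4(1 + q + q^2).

(2 + q - q^2) has coefficients 2,1,-1 for degrees 0…2.
(1 + 3q)^4 has coefficients 1,12,54,108,81 for degrees 0…4.
Finally multiplying by (1 + q + q^2), the product of all factors after the first has coefficients 1,13,67,174,243 for degrees 0…4.
[q^4] = 2·243 + 1·174 − 1·67 = 593.

593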